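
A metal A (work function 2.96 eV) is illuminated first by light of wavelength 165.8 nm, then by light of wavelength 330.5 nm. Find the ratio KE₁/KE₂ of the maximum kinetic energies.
5.7087

Using Einstein's equation: KE_max = hc/λ - φ

For λ₁ = 165.8 nm:
E₁ = hc/λ₁ = 7.4779 eV
KE₁ = E₁ - φ = 7.4779 - 2.96 = 4.5179 eV

For λ₂ = 330.5 nm:
E₂ = hc/λ₂ = 3.7514 eV
KE₂ = E₂ - φ = 3.7514 - 2.96 = 0.7914 eV

Ratio: KE₁/KE₂ = 4.5179/0.7914 = 5.7087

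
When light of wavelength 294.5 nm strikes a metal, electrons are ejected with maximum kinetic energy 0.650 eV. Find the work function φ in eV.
3.56 eV

From Einstein's photoelectric equation: KE_max = hf - φ = hc/λ - φ

Rearranging for φ:
φ = hc/λ - KE_max

Calculate photon energy:
E_photon = hc/λ = 4.2100 eV

Therefore:
φ = 4.2100 - 0.650 = 3.56 eV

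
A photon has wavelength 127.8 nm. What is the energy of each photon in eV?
9.7014 eV

Using E = hf = hc/λ:

E = hc/λ = (6.626×10⁻³⁴ J·s)(3×10⁸ m/s) / (127.8×10⁻⁹ m)
E = 9.7014 eV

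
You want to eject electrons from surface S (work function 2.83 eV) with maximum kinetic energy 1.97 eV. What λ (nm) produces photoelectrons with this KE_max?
258.30 nm

From Einstein's equation: KE_max = hc/λ - φ

Rearranging for λ:
hc/λ = KE_max + φ
λ = hc/(KE_max + φ)

Required photon energy:
E_photon = KE_max + φ = 1.97 + 2.83 = 4.80 eV

Required wavelength:
λ = hc/E_photon = (6.626×10⁻³⁴)(3×10⁸) / (4.80 × 1.602×10⁻¹⁹)
λ = 258.30 nm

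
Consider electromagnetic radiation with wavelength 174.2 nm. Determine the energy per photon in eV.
7.1173 eV

Using E = hf = hc/λ:

E = hc/λ = (6.626×10⁻³⁴ J·s)(3×10⁸ m/s) / (174.2×10⁻⁹ m)
E = 7.1173 eV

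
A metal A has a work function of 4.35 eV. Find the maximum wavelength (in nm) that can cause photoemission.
285.02 nm

The threshold wavelength is when the photon energy equals the work function:
hc/λ₀ = φ

Solving for λ₀:
λ₀ = hc/φ = (6.626×10⁻³⁴ J·s)(3×10⁸ m/s) / (4.35 eV × 1.602×10⁻¹⁹ J/eV)
λ₀ = 285.02 nm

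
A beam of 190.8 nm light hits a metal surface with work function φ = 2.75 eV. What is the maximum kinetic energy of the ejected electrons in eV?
3.7481 eV

Using Einstein's photoelectric equation: KE_max = hf - φ = hc/λ - φ

First, calculate the photon energy:
E_photon = hc/λ = (6.626×10⁻³⁴ J·s)(3×10⁸ m/s) / (190.8×10⁻⁹ m)
E_photon = 6.4981 eV

Then, the maximum kinetic energy:
KE_max = E_photon - φ = 6.4981 eV - 2.75 eV = 3.7481 eV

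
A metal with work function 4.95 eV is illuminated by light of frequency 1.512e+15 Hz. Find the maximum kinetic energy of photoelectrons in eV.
1.3031 eV

Using Einstein's photoelectric equation: KE_max = hf - φ

First, calculate the photon energy:
E_photon = hf = (6.626×10⁻³⁴ J·s)(1.512e+15 Hz)
E_photon = 6.2531 eV

Then, the maximum kinetic energy:
KE_max = E_photon - φ = 6.2531 eV - 4.95 eV = 1.3031 eV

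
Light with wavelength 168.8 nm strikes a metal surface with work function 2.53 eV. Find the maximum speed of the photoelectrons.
1.3014e+06 m/s

First, find the maximum kinetic energy:
E_photon = hc/λ = 7.3450 eV
KE_max = E_photon - φ = 7.3450 - 2.53 = 4.8150 eV

Convert to Joules: KE_max = 4.8150 × 1.602×10⁻¹⁹ J = 7.7145e-19 J

Then use KE = ½mv² to find velocity:
v = √(2·KE/m) = √(2 × 7.7145e-19 J / 9.109e-31 kg)
v = 1.3014e+06 m/s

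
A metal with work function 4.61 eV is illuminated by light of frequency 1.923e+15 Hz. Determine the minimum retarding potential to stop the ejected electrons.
3.3429 V

The stopping potential V_s satisfies: eV_s = KE_max

First, find KE_max using Einstein's equation:
E_photon = hf = (6.626×10⁻³⁴ J·s)(1.923e+15 Hz) = 7.9529 eV
KE_max = E_photon - φ = 7.9529 - 4.61 = 3.3429 eV

Since eV_s = KE_max:
V_s = KE_max/e = 3.3429 V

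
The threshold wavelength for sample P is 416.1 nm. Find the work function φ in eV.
2.98 eV

At the threshold wavelength, photon energy equals work function:
φ = hc/λ₀

Calculating:
φ = (6.626×10⁻³⁴ J·s)(3×10⁸ m/s) / (416.1×10⁻⁹ m)
φ = 2.98 eV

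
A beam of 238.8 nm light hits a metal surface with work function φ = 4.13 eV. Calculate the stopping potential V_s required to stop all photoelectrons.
1.0620 V

The stopping potential V_s satisfies: eV_s = KE_max

First, find KE_max using Einstein's equation:
E_photon = hc/λ = 5.1920 eV
KE_max = E_photon - φ = 5.1920 - 4.13 = 1.0620 eV

Since eV_s = KE_max:
V_s = KE_max/e = 1.0620 V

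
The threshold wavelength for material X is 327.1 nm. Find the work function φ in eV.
3.79 eV

At the threshold wavelength, photon energy equals work function:
φ = hc/λ₀

Calculating:
φ = (6.626×10⁻³⁴ J·s)(3×10⁸ m/s) / (327.1×10⁻⁹ m)
φ = 3.79 eV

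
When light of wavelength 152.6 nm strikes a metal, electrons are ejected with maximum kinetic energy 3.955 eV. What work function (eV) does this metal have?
4.17 eV

From Einstein's photoelectric equation: KE_max = hf - φ = hc/λ - φ

Rearranging for φ:
φ = hc/λ - KE_max

Calculate photon energy:
E_photon = hc/λ = 8.1248 eV

Therefore:
φ = 8.1248 - 3.955 = 4.17 eV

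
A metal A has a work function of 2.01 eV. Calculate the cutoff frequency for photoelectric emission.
4.8602e+14 Hz

The threshold frequency is when the photon energy equals the work function:
hf₀ = φ

Solving for f₀:
f₀ = φ/h = (2.01 eV × 1.602×10⁻¹⁹ J/eV) / (6.626×10⁻³⁴ J·s)
f₀ = 4.8602e+14 Hz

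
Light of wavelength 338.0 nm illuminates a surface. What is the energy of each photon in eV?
3.6682 eV

Using E = hf = hc/λ:

E = hc/λ = (6.626×10⁻³⁴ J·s)(3×10⁸ m/s) / (338.0×10⁻⁹ m)
E = 3.6682 eV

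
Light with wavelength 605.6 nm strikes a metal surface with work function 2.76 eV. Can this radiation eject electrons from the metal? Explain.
No

For photoemission, the photon energy must exceed the work function.

Photon energy: E = hc/λ = 2.0473 eV
Work function: φ = 2.76 eV

Since E_photon (2.0473 eV) < φ (2.76 eV), photoemission will NOT occur.
The threshold wavelength is λ₀ = hc/φ = 449.2 nm.
Since 605.6 nm > 449.2 nm, the photons lack sufficient energy.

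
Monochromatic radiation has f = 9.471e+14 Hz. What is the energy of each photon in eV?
3.9169 eV

Using E = hf:

E = hf = (6.626×10⁻³⁴ J·s)(9.471e+14 Hz)
E = 3.9169 eV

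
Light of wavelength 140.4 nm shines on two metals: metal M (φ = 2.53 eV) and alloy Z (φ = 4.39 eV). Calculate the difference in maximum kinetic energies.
1.8600 eV

Using KE_max = hc/λ - φ for each metal:

Photon energy: E = hc/λ = 8.8308 eV

For metal M (φ₁ = 2.53 eV):
KE₁ = E - φ₁ = 8.8308 - 2.53 = 6.3008 eV

For alloy Z (φ₂ = 4.39 eV):
KE₂ = E - φ₂ = 8.8308 - 4.39 = 4.4408 eV

Difference:
ΔKE = KE₁ - KE₂ = 6.3008 - 4.4408 = 1.8600 eV

Note: The difference equals the difference in work functions: 4.39 - 2.53 = 1.86 eV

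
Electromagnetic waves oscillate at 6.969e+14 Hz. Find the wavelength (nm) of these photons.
430.18 nm

Using the wave equation: c = fλ

Solving for wavelength:
λ = c/f = (3×10⁸ m/s) / (6.969e+14 Hz)
λ = 430.18 nm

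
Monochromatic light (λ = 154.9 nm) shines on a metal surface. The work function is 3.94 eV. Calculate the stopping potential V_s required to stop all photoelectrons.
4.0641 V

The stopping potential V_s satisfies: eV_s = KE_max

First, find KE_max using Einstein's equation:
E_photon = hc/λ = 8.0041 eV
KE_max = E_photon - φ = 8.0041 - 3.94 = 4.0641 eV

Since eV_s = KE_max:
V_s = KE_max/e = 4.0641 V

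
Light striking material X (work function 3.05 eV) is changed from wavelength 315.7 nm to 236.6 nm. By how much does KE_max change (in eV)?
1.3130 eV

Using Einstein's equation: KE_max = hc/λ - φ

For λ₁ = 315.7 nm:
KE₁ = hc/λ₁ - φ = 3.9273 - 3.05 = 0.8773 eV

For λ₂ = 236.6 nm:
KE₂ = hc/λ₂ - φ = 5.2402 - 3.05 = 2.1902 eV

Change in KE:
ΔKE = KE₂ - KE₁ = 2.1902 - 0.8773 = 1.3130 eV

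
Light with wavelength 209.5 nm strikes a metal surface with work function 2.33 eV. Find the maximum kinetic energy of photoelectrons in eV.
3.5881 eV

Using Einstein's photoelectric equation: KE_max = hf - φ = hc/λ - φ

First, calculate the photon energy:
E_photon = hc/λ = (6.626×10⁻³⁴ J·s)(3×10⁸ m/s) / (209.5×10⁻⁹ m)
E_photon = 5.9181 eV

Then, the maximum kinetic energy:
KE_max = E_photon - φ = 5.9181 eV - 2.33 eV = 3.5881 eV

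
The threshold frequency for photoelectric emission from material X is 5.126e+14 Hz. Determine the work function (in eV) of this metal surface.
2.12 eV

At the threshold frequency, photon energy equals work function:
φ = hf₀

Calculating:
φ = (6.626×10⁻³⁴ J·s)(5.126e+14 Hz)
φ = 2.12 eV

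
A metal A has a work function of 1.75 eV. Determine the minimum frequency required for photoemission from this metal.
4.2315e+14 Hz

The threshold frequency is when the photon energy equals the work function:
hf₀ = φ

Solving for f₀:
f₀ = φ/h = (1.75 eV × 1.602×10⁻¹⁹ J/eV) / (6.626×10⁻³⁴ J·s)
f₀ = 4.2315e+14 Hz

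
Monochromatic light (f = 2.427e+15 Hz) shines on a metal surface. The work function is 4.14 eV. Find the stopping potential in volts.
5.8973 V

The stopping potential V_s satisfies: eV_s = KE_max

First, find KE_max using Einstein's equation:
E_photon = hf = (6.626×10⁻³⁴ J·s)(2.427e+15 Hz) = 10.0373 eV
KE_max = E_photon - φ = 10.0373 - 4.14 = 5.8973 eV

Since eV_s = KE_max:
V_s = KE_max/e = 5.8973 V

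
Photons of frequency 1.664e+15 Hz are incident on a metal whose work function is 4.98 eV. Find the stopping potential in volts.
1.9018 V

The stopping potential V_s satisfies: eV_s = KE_max

First, find KE_max using Einstein's equation:
E_photon = hf = (6.626×10⁻³⁴ J·s)(1.664e+15 Hz) = 6.8818 eV
KE_max = E_photon - φ = 6.8818 - 4.98 = 1.9018 eV

Since eV_s = KE_max:
V_s = KE_max/e = 1.9018 V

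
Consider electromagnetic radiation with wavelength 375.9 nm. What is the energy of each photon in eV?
3.2983 eV

Using E = hf = hc/λ:

E = hc/λ = (6.626×10⁻³⁴ J·s)(3×10⁸ m/s) / (375.9×10⁻⁹ m)
E = 3.2983 eV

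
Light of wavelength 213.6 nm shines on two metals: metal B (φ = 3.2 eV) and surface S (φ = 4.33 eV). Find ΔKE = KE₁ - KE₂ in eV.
1.1300 eV

Using KE_max = hc/λ - φ for each metal:

Photon energy: E = hc/λ = 5.8045 eV

For metal B (φ₁ = 3.2 eV):
KE₁ = E - φ₁ = 5.8045 - 3.2 = 2.6045 eV

For surface S (φ₂ = 4.33 eV):
KE₂ = E - φ₂ = 5.8045 - 4.33 = 1.4745 eV

Difference:
ΔKE = KE₁ - KE₂ = 2.6045 - 1.4745 = 1.1300 eV

Note: The difference equals the difference in work functions: 4.33 - 3.2 = 1.13 eV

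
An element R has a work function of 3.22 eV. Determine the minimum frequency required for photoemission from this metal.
7.7859e+14 Hz

The threshold frequency is when the photon energy equals the work function:
hf₀ = φ

Solving for f₀:
f₀ = φ/h = (3.22 eV × 1.602×10⁻¹⁹ J/eV) / (6.626×10⁻³⁴ J·s)
f₀ = 7.7859e+14 Hz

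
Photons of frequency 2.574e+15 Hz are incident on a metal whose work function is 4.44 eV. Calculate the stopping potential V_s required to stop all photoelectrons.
6.2052 V

The stopping potential V_s satisfies: eV_s = KE_max

First, find KE_max using Einstein's equation:
E_photon = hf = (6.626×10⁻³⁴ J·s)(2.574e+15 Hz) = 10.6452 eV
KE_max = E_photon - φ = 10.6452 - 4.44 = 6.2052 eV

Since eV_s = KE_max:
V_s = KE_max/e = 6.2052 V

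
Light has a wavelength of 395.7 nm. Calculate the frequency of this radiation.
7.5763e+14 Hz

Using the wave equation: c = fλ

Solving for frequency:
f = c/λ = (3×10⁸ m/s) / (395.7×10⁻⁹ m)
f = 7.5763e+14 Hz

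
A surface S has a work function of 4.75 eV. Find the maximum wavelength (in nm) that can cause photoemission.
261.02 nm

The threshold wavelength is when the photon energy equals the work function:
hc/λ₀ = φ

Solving for λ₀:
λ₀ = hc/φ = (6.626×10⁻³⁴ J·s)(3×10⁸ m/s) / (4.75 eV × 1.602×10⁻¹⁹ J/eV)
λ₀ = 261.02 nm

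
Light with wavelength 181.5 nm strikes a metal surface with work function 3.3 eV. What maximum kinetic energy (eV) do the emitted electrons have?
3.5311 eV

Using Einstein's photoelectric equation: KE_max = hf - φ = hc/λ - φ

First, calculate the photon energy:
E_photon = hc/λ = (6.626×10⁻³⁴ J·s)(3×10⁸ m/s) / (181.5×10⁻⁹ m)
E_photon = 6.8311 eV

Then, the maximum kinetic energy:
KE_max = E_photon - φ = 6.8311 eV - 3.3 eV = 3.5311 eV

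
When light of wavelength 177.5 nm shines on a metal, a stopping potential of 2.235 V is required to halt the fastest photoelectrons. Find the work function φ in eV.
4.75 eV

The stopping potential gives the maximum kinetic energy: KE_max = eV_s = 2.235 eV

From Einstein's photoelectric equation: KE_max = hc/λ - φ
Rearranging: φ = hc/λ - KE_max

Calculate photon energy:
E_photon = hc/λ = (6.626×10⁻³⁴ J·s)(3×10⁸ m/s) / (177.5×10⁻⁹ m) = 6.9850 eV

Therefore:
φ = 6.9850 - 2.235 = 4.75 eV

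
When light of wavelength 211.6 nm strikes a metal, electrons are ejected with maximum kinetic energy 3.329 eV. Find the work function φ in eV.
2.53 eV

From Einstein's photoelectric equation: KE_max = hf - φ = hc/λ - φ

Rearranging for φ:
φ = hc/λ - KE_max

Calculate photon energy:
E_photon = hc/λ = 5.8594 eV

Therefore:
φ = 5.8594 - 3.329 = 2.53 eV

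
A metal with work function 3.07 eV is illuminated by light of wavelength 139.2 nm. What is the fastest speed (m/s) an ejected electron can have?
1.4329e+06 m/s

First, find the maximum kinetic energy:
E_photon = hc/λ = 8.9069 eV
KE_max = E_photon - φ = 8.9069 - 3.07 = 5.8369 eV

Convert to Joules: KE_max = 5.8369 × 1.602×10⁻¹⁹ J = 9.3518e-19 J

Then use KE = ½mv² to find velocity:
v = √(2·KE/m) = √(2 × 9.3518e-19 J / 9.109e-31 kg)
v = 1.4329e+06 m/s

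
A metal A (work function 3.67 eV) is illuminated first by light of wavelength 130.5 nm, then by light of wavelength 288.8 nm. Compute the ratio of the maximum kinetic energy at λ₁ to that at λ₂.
9.3579

Using Einstein's equation: KE_max = hc/λ - φ

For λ₁ = 130.5 nm:
E₁ = hc/λ₁ = 9.5007 eV
KE₁ = E₁ - φ = 9.5007 - 3.67 = 5.8307 eV

For λ₂ = 288.8 nm:
E₂ = hc/λ₂ = 4.2931 eV
KE₂ = E₂ - φ = 4.2931 - 3.67 = 0.6231 eV

Ratio: KE₁/KE₂ = 5.8307/0.6231 = 9.3579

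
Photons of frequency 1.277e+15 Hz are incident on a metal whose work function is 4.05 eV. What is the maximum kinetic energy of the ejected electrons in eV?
1.2312 eV

Using Einstein's photoelectric equation: KE_max = hf - φ

First, calculate the photon energy:
E_photon = hf = (6.626×10⁻³⁴ J·s)(1.277e+15 Hz)
E_photon = 5.2812 eV

Then, the maximum kinetic energy:
KE_max = E_photon - φ = 5.2812 eV - 4.05 eV = 1.2312 eV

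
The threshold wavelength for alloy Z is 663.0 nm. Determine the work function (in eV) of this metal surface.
1.87 eV

At the threshold wavelength, photon energy equals work function:
φ = hc/λ₀

Calculating:
φ = (6.626×10⁻³⁴ J·s)(3×10⁸ m/s) / (663.0×10⁻⁹ m)
φ = 1.87 eV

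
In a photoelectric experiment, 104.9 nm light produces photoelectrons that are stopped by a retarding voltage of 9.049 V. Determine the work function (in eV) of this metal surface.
2.77 eV

The stopping potential gives the maximum kinetic energy: KE_max = eV_s = 9.049 eV

From Einstein's photoelectric equation: KE_max = hc/λ - φ
Rearranging: φ = hc/λ - KE_max

Calculate photon energy:
E_photon = hc/λ = (6.626×10⁻³⁴ J·s)(3×10⁸ m/s) / (104.9×10⁻⁹ m) = 11.8193 eV

Therefore:
φ = 11.8193 - 9.049 = 2.77 eV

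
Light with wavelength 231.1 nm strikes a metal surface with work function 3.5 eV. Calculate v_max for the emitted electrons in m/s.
8.0995e+05 m/s

First, find the maximum kinetic energy:
E_photon = hc/λ = 5.3650 eV
KE_max = E_photon - φ = 5.3650 - 3.5 = 1.8650 eV

Convert to Joules: KE_max = 1.8650 × 1.602×10⁻¹⁹ J = 2.9880e-19 J

Then use KE = ½mv² to find velocity:
v = √(2·KE/m) = √(2 × 2.9880e-19 J / 9.109e-31 kg)
v = 8.0995e+05 m/s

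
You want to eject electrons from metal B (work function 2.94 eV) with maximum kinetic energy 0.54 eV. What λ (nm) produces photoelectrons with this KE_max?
356.28 nm

From Einstein's equation: KE_max = hc/λ - φ

Rearranging for λ:
hc/λ = KE_max + φ
λ = hc/(KE_max + φ)

Required photon energy:
E_photon = KE_max + φ = 0.54 + 2.94 = 3.48 eV

Required wavelength:
λ = hc/E_photon = (6.626×10⁻³⁴)(3×10⁸) / (3.48 × 1.602×10⁻¹⁹)
λ = 356.28 nm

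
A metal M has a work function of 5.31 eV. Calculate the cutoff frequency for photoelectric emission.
1.2840e+15 Hz

The threshold frequency is when the photon energy equals the work function:
hf₀ = φ

Solving for f₀:
f₀ = φ/h = (5.31 eV × 1.602×10⁻¹⁹ J/eV) / (6.626×10⁻³⁴ J·s)
f₀ = 1.2840e+15 Hz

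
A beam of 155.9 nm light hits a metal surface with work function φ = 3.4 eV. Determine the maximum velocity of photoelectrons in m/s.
1.2655e+06 m/s

First, find the maximum kinetic energy:
E_photon = hc/λ = 7.9528 eV
KE_max = E_photon - φ = 7.9528 - 3.4 = 4.5528 eV

Convert to Joules: KE_max = 4.5528 × 1.602×10⁻¹⁹ J = 7.2944e-19 J

Then use KE = ½mv² to find velocity:
v = √(2·KE/m) = √(2 × 7.2944e-19 J / 9.109e-31 kg)
v = 1.2655e+06 m/s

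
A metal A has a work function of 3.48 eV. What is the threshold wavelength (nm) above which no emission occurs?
356.28 nm

The threshold wavelength is when the photon energy equals the work function:
hc/λ₀ = φ

Solving for λ₀:
λ₀ = hc/φ = (6.626×10⁻³⁴ J·s)(3×10⁸ m/s) / (3.48 eV × 1.602×10⁻¹⁹ J/eV)
λ₀ = 356.28 nm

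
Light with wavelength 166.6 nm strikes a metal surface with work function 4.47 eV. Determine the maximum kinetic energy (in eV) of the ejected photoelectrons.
2.9720 eV

Using Einstein's photoelectric equation: KE_max = hf - φ = hc/λ - φ

First, calculate the photon energy:
E_photon = hc/λ = (6.626×10⁻³⁴ J·s)(3×10⁸ m/s) / (166.6×10⁻⁹ m)
E_photon = 7.4420 eV

Then, the maximum kinetic energy:
KE_max = E_photon - φ = 7.4420 eV - 4.47 eV = 2.9720 eV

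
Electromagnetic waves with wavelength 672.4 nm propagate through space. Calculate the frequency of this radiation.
4.4585e+14 Hz

Using the wave equation: c = fλ

Solving for frequency:
f = c/λ = (3×10⁸ m/s) / (672.4×10⁻⁹ m)
f = 4.4585e+14 Hz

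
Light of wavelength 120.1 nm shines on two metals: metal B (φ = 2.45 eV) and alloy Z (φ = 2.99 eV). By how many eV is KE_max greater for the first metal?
0.5400 eV

Using KE_max = hc/λ - φ for each metal:

Photon energy: E = hc/λ = 10.3234 eV

For metal B (φ₁ = 2.45 eV):
KE₁ = E - φ₁ = 10.3234 - 2.45 = 7.8734 eV

For alloy Z (φ₂ = 2.99 eV):
KE₂ = E - φ₂ = 10.3234 - 2.99 = 7.3334 eV

Difference:
ΔKE = KE₁ - KE₂ = 7.8734 - 7.3334 = 0.5400 eV

Note: The difference equals the difference in work functions: 2.99 - 2.45 = 0.54 eV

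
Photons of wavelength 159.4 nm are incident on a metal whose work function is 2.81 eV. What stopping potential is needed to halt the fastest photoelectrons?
4.9682 V

The stopping potential V_s satisfies: eV_s = KE_max

First, find KE_max using Einstein's equation:
E_photon = hc/λ = 7.7782 eV
KE_max = E_photon - φ = 7.7782 - 2.81 = 4.9682 eV

Since eV_s = KE_max:
V_s = KE_max/e = 4.9682 V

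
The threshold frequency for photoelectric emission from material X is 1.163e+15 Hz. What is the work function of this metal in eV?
4.81 eV

At the threshold frequency, photon energy equals work function:
φ = hf₀

Calculating:
φ = (6.626×10⁻³⁴ J·s)(1.163e+15 Hz)
φ = 4.81 eV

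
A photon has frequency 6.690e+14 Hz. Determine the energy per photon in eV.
2.7668 eV

Using E = hf:

E = hf = (6.626×10⁻³⁴ J·s)(6.690e+14 Hz)
E = 2.7668 eV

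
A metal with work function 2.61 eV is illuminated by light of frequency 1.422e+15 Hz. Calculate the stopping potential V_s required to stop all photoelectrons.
3.2709 V

The stopping potential V_s satisfies: eV_s = KE_max

First, find KE_max using Einstein's equation:
E_photon = hf = (6.626×10⁻³⁴ J·s)(1.422e+15 Hz) = 5.8809 eV
KE_max = E_photon - φ = 5.8809 - 2.61 = 3.2709 eV

Since eV_s = KE_max:
V_s = KE_max/e = 3.2709 V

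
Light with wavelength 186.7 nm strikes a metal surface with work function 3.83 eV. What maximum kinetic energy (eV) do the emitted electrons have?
2.8108 eV

Using Einstein's photoelectric equation: KE_max = hf - φ = hc/λ - φ

First, calculate the photon energy:
E_photon = hc/λ = (6.626×10⁻³⁴ J·s)(3×10⁸ m/s) / (186.7×10⁻⁹ m)
E_photon = 6.6408 eV

Then, the maximum kinetic energy:
KE_max = E_photon - φ = 6.6408 eV - 3.83 eV = 2.8108 eV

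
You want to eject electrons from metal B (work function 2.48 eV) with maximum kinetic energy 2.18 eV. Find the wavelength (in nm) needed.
266.06 nm

From Einstein's equation: KE_max = hc/λ - φ

Rearranging for λ:
hc/λ = KE_max + φ
λ = hc/(KE_max + φ)

Required photon energy:
E_photon = KE_max + φ = 2.18 + 2.48 = 4.66 eV

Required wavelength:
λ = hc/E_photon = (6.626×10⁻³⁴)(3×10⁸) / (4.66 × 1.602×10⁻¹⁹)
λ = 266.06 nm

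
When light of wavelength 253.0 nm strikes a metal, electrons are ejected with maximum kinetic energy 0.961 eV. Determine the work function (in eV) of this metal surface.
3.94 eV

From Einstein's photoelectric equation: KE_max = hf - φ = hc/λ - φ

Rearranging for φ:
φ = hc/λ - KE_max

Calculate photon energy:
E_photon = hc/λ = 4.9006 eV

Therefore:
φ = 4.9006 - 0.961 = 3.94 eV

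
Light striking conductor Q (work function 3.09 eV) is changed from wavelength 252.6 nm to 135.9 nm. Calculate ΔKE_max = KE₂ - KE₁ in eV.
4.2149 eV

Using Einstein's equation: KE_max = hc/λ - φ

For λ₁ = 252.6 nm:
KE₁ = hc/λ₁ - φ = 4.9083 - 3.09 = 1.8183 eV

For λ₂ = 135.9 nm:
KE₂ = hc/λ₂ - φ = 9.1232 - 3.09 = 6.0332 eV

Change in KE:
ΔKE = KE₂ - KE₁ = 6.0332 - 1.8183 = 4.2149 eV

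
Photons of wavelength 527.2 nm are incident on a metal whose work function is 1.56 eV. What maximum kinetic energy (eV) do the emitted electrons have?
0.7917 eV

Using Einstein's photoelectric equation: KE_max = hf - φ = hc/λ - φ

First, calculate the photon energy:
E_photon = hc/λ = (6.626×10⁻³⁴ J·s)(3×10⁸ m/s) / (527.2×10⁻⁹ m)
E_photon = 2.3517 eV

Then, the maximum kinetic energy:
KE_max = E_photon - φ = 2.3517 eV - 1.56 eV = 0.7917 eV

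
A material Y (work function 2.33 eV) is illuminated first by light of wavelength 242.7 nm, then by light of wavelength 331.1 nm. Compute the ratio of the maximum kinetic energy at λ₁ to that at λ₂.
1.9642

Using Einstein's equation: KE_max = hc/λ - φ

For λ₁ = 242.7 nm:
E₁ = hc/λ₁ = 5.1085 eV
KE₁ = E₁ - φ = 5.1085 - 2.33 = 2.7785 eV

For λ₂ = 331.1 nm:
E₂ = hc/λ₂ = 3.7446 eV
KE₂ = E₂ - φ = 3.7446 - 2.33 = 1.4146 eV

Ratio: KE₁/KE₂ = 2.7785/1.4146 = 1.9642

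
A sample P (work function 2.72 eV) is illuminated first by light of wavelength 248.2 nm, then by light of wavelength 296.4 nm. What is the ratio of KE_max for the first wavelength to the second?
1.5552

Using Einstein's equation: KE_max = hc/λ - φ

For λ₁ = 248.2 nm:
E₁ = hc/λ₁ = 4.9953 eV
KE₁ = E₁ - φ = 4.9953 - 2.72 = 2.2753 eV

For λ₂ = 296.4 nm:
E₂ = hc/λ₂ = 4.1830 eV
KE₂ = E₂ - φ = 4.1830 - 2.72 = 1.4630 eV

Ratio: KE₁/KE₂ = 2.2753/1.4630 = 1.5552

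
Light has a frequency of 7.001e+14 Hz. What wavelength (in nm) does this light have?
428.21 nm

Using the wave equation: c = fλ

Solving for wavelength:
λ = c/f = (3×10⁸ m/s) / (7.001e+14 Hz)
λ = 428.21 nm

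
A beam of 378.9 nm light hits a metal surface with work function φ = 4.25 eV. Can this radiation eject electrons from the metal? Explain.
No

For photoemission, the photon energy must exceed the work function.

Photon energy: E = hc/λ = 3.2722 eV
Work function: φ = 4.25 eV

Since E_photon (3.2722 eV) < φ (4.25 eV), photoemission will NOT occur.
The threshold wavelength is λ₀ = hc/φ = 291.7 nm.
Since 378.9 nm > 291.7 nm, the photons lack sufficient energy.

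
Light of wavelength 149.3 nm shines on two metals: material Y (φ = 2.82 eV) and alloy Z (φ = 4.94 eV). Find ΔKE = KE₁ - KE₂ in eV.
2.1200 eV

Using KE_max = hc/λ - φ for each metal:

Photon energy: E = hc/λ = 8.3044 eV

For material Y (φ₁ = 2.82 eV):
KE₁ = E - φ₁ = 8.3044 - 2.82 = 5.4844 eV

For alloy Z (φ₂ = 4.94 eV):
KE₂ = E - φ₂ = 8.3044 - 4.94 = 3.3644 eV

Difference:
ΔKE = KE₁ - KE₂ = 5.4844 - 3.3644 = 2.1200 eV

Note: The difference equals the difference in work functions: 4.94 - 2.82 = 2.12 eV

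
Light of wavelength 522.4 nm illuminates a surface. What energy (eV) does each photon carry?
2.3734 eV

Using E = hf = hc/λ:

E = hc/λ = (6.626×10⁻³⁴ J·s)(3×10⁸ m/s) / (522.4×10⁻⁹ m)
E = 2.3734 eV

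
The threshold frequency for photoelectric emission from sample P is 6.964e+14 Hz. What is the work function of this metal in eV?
2.88 eV

At the threshold frequency, photon energy equals work function:
φ = hf₀

Calculating:
φ = (6.626×10⁻³⁴ J·s)(6.964e+14 Hz)
φ = 2.88 eV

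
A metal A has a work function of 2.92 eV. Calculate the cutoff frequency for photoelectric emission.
7.0605e+14 Hz

The threshold frequency is when the photon energy equals the work function:
hf₀ = φ

Solving for f₀:
f₀ = φ/h = (2.92 eV × 1.602×10⁻¹⁹ J/eV) / (6.626×10⁻³⁴ J·s)
f₀ = 7.0605e+14 Hz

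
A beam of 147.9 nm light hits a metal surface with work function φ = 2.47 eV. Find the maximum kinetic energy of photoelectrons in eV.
5.9130 eV

Using Einstein's photoelectric equation: KE_max = hf - φ = hc/λ - φ

First, calculate the photon energy:
E_photon = hc/λ = (6.626×10⁻³⁴ J·s)(3×10⁸ m/s) / (147.9×10⁻⁹ m)
E_photon = 8.3830 eV

Then, the maximum kinetic energy:
KE_max = E_photon - φ = 8.3830 eV - 2.47 eV = 5.9130 eV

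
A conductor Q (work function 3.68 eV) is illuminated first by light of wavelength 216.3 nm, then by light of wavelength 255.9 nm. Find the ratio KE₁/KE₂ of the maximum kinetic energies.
1.7614

Using Einstein's equation: KE_max = hc/λ - φ

For λ₁ = 216.3 nm:
E₁ = hc/λ₁ = 5.7320 eV
KE₁ = E₁ - φ = 5.7320 - 3.68 = 2.0520 eV

For λ₂ = 255.9 nm:
E₂ = hc/λ₂ = 4.8450 eV
KE₂ = E₂ - φ = 4.8450 - 3.68 = 1.1650 eV

Ratio: KE₁/KE₂ = 2.0520/1.1650 = 1.7614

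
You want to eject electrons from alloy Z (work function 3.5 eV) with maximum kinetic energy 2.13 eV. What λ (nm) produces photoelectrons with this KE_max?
220.22 nm

From Einstein's equation: KE_max = hc/λ - φ

Rearranging for λ:
hc/λ = KE_max + φ
λ = hc/(KE_max + φ)

Required photon energy:
E_photon = KE_max + φ = 2.13 + 3.5 = 5.63 eV

Required wavelength:
λ = hc/E_photon = (6.626×10⁻³⁴)(3×10⁸) / (5.63 × 1.602×10⁻¹⁹)
λ = 220.22 nm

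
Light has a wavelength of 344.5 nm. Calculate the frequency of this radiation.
8.7022e+14 Hz

Using the wave equation: c = fλ

Solving for frequency:
f = c/λ = (3×10⁸ m/s) / (344.5×10⁻⁹ m)
f = 8.7022e+14 Hz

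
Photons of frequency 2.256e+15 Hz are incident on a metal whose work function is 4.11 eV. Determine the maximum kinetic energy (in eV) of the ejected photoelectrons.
5.2201 eV

Using Einstein's photoelectric equation: KE_max = hf - φ

First, calculate the photon energy:
E_photon = hf = (6.626×10⁻³⁴ J·s)(2.256e+15 Hz)
E_photon = 9.3301 eV

Then, the maximum kinetic energy:
KE_max = E_photon - φ = 9.3301 eV - 4.11 eV = 5.2201 eV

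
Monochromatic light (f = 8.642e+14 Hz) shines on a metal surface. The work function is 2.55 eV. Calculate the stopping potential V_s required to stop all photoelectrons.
1.0240 V

The stopping potential V_s satisfies: eV_s = KE_max

First, find KE_max using Einstein's equation:
E_photon = hf = (6.626×10⁻³⁴ J·s)(8.642e+14 Hz) = 3.5740 eV
KE_max = E_photon - φ = 3.5740 - 2.55 = 1.0240 eV

Since eV_s = KE_max:
V_s = KE_max/e = 1.0240 V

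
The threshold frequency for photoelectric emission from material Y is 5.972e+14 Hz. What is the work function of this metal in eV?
2.47 eV

At the threshold frequency, photon energy equals work function:
φ = hf₀

Calculating:
φ = (6.626×10⁻³⁴ J·s)(5.972e+14 Hz)
φ = 2.47 eV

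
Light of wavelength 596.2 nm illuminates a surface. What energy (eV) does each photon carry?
2.0796 eV

Using E = hf = hc/λ:

E = hc/λ = (6.626×10⁻³⁴ J·s)(3×10⁸ m/s) / (596.2×10⁻⁹ m)
E = 2.0796 eV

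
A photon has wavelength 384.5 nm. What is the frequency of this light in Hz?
7.7969e+14 Hz

Using the wave equation: c = fλ

Solving for frequency:
f = c/λ = (3×10⁸ m/s) / (384.5×10⁻⁹ m)
f = 7.7969e+14 Hz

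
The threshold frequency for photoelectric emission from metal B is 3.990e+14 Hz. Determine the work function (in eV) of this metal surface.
1.65 eV

At the threshold frequency, photon energy equals work function:
φ = hf₀

Calculating:
φ = (6.626×10⁻³⁴ J·s)(3.990e+14 Hz)
φ = 1.65 eV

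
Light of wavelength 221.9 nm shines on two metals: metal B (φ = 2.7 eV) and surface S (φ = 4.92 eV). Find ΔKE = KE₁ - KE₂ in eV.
2.2200 eV

Using KE_max = hc/λ - φ for each metal:

Photon energy: E = hc/λ = 5.5874 eV

For metal B (φ₁ = 2.7 eV):
KE₁ = E - φ₁ = 5.5874 - 2.7 = 2.8874 eV

For surface S (φ₂ = 4.92 eV):
KE₂ = E - φ₂ = 5.5874 - 4.92 = 0.6674 eV

Difference:
ΔKE = KE₁ - KE₂ = 2.8874 - 0.6674 = 2.2200 eV

Note: The difference equals the difference in work functions: 4.92 - 2.7 = 2.22 eV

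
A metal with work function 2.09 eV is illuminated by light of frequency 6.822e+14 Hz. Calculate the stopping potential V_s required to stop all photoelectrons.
0.7314 V

The stopping potential V_s satisfies: eV_s = KE_max

First, find KE_max using Einstein's equation:
E_photon = hf = (6.626×10⁻³⁴ J·s)(6.822e+14 Hz) = 2.8214 eV
KE_max = E_photon - φ = 2.8214 - 2.09 = 0.7314 eV

Since eV_s = KE_max:
V_s = KE_max/e = 0.7314 V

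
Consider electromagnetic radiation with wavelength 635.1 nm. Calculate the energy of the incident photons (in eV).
1.9522 eV

Using E = hf = hc/λ:

E = hc/λ = (6.626×10⁻³⁴ J·s)(3×10⁸ m/s) / (635.1×10⁻⁹ m)
E = 1.9522 eV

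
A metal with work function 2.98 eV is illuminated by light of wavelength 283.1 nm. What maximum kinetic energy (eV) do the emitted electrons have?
1.3995 eV

Using Einstein's photoelectric equation: KE_max = hf - φ = hc/λ - φ

First, calculate the photon energy:
E_photon = hc/λ = (6.626×10⁻³⁴ J·s)(3×10⁸ m/s) / (283.1×10⁻⁹ m)
E_photon = 4.3795 eV

Then, the maximum kinetic energy:
KE_max = E_photon - φ = 4.3795 eV - 2.98 eV = 1.3995 eV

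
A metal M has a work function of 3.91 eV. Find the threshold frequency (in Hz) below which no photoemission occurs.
9.4543e+14 Hz

The threshold frequency is when the photon energy equals the work function:
hf₀ = φ

Solving for f₀:
f₀ = φ/h = (3.91 eV × 1.602×10⁻¹⁹ J/eV) / (6.626×10⁻³⁴ J·s)
f₀ = 9.4543e+14 Hz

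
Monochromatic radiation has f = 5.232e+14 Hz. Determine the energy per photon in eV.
2.1638 eV

Using E = hf:

E = hf = (6.626×10⁻³⁴ J·s)(5.232e+14 Hz)
E = 2.1638 eV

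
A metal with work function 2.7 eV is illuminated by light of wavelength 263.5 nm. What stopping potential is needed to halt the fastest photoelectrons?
2.0053 V

The stopping potential V_s satisfies: eV_s = KE_max

First, find KE_max using Einstein's equation:
E_photon = hc/λ = 4.7053 eV
KE_max = E_photon - φ = 4.7053 - 2.7 = 2.0053 eV

Since eV_s = KE_max:
V_s = KE_max/e = 2.0053 V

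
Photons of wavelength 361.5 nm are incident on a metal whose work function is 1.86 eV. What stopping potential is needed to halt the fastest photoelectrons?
1.5697 V

The stopping potential V_s satisfies: eV_s = KE_max

First, find KE_max using Einstein's equation:
E_photon = hc/λ = 3.4297 eV
KE_max = E_photon - φ = 3.4297 - 1.86 = 1.5697 eV

Since eV_s = KE_max:
V_s = KE_max/e = 1.5697 V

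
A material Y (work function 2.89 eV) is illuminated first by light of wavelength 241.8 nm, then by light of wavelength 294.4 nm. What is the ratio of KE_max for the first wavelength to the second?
1.6933

Using Einstein's equation: KE_max = hc/λ - φ

For λ₁ = 241.8 nm:
E₁ = hc/λ₁ = 5.1276 eV
KE₁ = E₁ - φ = 5.1276 - 2.89 = 2.2376 eV

For λ₂ = 294.4 nm:
E₂ = hc/λ₂ = 4.2114 eV
KE₂ = E₂ - φ = 4.2114 - 2.89 = 1.3214 eV

Ratio: KE₁/KE₂ = 2.2376/1.3214 = 1.6933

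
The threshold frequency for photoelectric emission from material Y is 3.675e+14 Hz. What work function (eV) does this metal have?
1.52 eV

At the threshold frequency, photon energy equals work function:
φ = hf₀

Calculating:
φ = (6.626×10⁻³⁴ J·s)(3.675e+14 Hz)
φ = 1.52 eV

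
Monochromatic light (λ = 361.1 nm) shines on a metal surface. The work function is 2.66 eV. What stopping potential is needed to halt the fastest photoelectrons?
0.7735 V

The stopping potential V_s satisfies: eV_s = KE_max

First, find KE_max using Einstein's equation:
E_photon = hc/λ = 3.4335 eV
KE_max = E_photon - φ = 3.4335 - 2.66 = 0.7735 eV

Since eV_s = KE_max:
V_s = KE_max/e = 0.7735 V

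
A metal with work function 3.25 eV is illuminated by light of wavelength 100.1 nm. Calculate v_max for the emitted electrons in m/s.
1.7927e+06 m/s

First, find the maximum kinetic energy:
E_photon = hc/λ = 12.3860 eV
KE_max = E_photon - φ = 12.3860 - 3.25 = 9.1360 eV

Convert to Joules: KE_max = 9.1360 × 1.602×10⁻¹⁹ J = 1.4638e-18 J

Then use KE = ½mv² to find velocity:
v = √(2·KE/m) = √(2 × 1.4638e-18 J / 9.109e-31 kg)
v = 1.7927e+06 m/s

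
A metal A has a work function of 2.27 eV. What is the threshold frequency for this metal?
5.4888e+14 Hz

The threshold frequency is when the photon energy equals the work function:
hf₀ = φ

Solving for f₀:
f₀ = φ/h = (2.27 eV × 1.602×10⁻¹⁹ J/eV) / (6.626×10⁻³⁴ J·s)
f₀ = 5.4888e+14 Hz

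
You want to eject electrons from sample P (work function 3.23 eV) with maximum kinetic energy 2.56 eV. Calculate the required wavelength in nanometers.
214.14 nm

From Einstein's equation: KE_max = hc/λ - φ

Rearranging for λ:
hc/λ = KE_max + φ
λ = hc/(KE_max + φ)

Required photon energy:
E_photon = KE_max + φ = 2.56 + 3.23 = 5.79 eV

Required wavelength:
λ = hc/E_photon = (6.626×10⁻³⁴)(3×10⁸) / (5.79 × 1.602×10⁻¹⁹)
λ = 214.14 nm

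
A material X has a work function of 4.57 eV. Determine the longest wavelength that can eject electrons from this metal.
271.30 nm

The threshold wavelength is when the photon energy equals the work function:
hc/λ₀ = φ

Solving for λ₀:
λ₀ = hc/φ = (6.626×10⁻³⁴ J·s)(3×10⁸ m/s) / (4.57 eV × 1.602×10⁻¹⁹ J/eV)
λ₀ = 271.30 nm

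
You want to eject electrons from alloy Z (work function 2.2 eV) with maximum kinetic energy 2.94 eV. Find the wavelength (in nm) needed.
241.21 nm

From Einstein's equation: KE_max = hc/λ - φ

Rearranging for λ:
hc/λ = KE_max + φ
λ = hc/(KE_max + φ)

Required photon energy:
E_photon = KE_max + φ = 2.94 + 2.2 = 5.14 eV

Required wavelength:
λ = hc/E_photon = (6.626×10⁻³⁴)(3×10⁸) / (5.14 × 1.602×10⁻¹⁹)
λ = 241.21 nm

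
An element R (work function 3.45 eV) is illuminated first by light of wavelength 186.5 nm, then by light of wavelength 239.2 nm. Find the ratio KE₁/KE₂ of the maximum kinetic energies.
1.8450

Using Einstein's equation: KE_max = hc/λ - φ

For λ₁ = 186.5 nm:
E₁ = hc/λ₁ = 6.6479 eV
KE₁ = E₁ - φ = 6.6479 - 3.45 = 3.1979 eV

For λ₂ = 239.2 nm:
E₂ = hc/λ₂ = 5.1833 eV
KE₂ = E₂ - φ = 5.1833 - 3.45 = 1.7333 eV

Ratio: KE₁/KE₂ = 3.1979/1.7333 = 1.8450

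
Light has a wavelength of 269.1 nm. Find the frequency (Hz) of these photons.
1.1141e+15 Hz

Using the wave equation: c = fλ

Solving for frequency:
f = c/λ = (3×10⁸ m/s) / (269.1×10⁻⁹ m)
f = 1.1141e+15 Hz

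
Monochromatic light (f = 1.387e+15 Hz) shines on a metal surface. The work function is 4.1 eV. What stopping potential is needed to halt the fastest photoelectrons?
1.6362 V

The stopping potential V_s satisfies: eV_s = KE_max

First, find KE_max using Einstein's equation:
E_photon = hf = (6.626×10⁻³⁴ J·s)(1.387e+15 Hz) = 5.7362 eV
KE_max = E_photon - φ = 5.7362 - 4.1 = 1.6362 eV

Since eV_s = KE_max:
V_s = KE_max/e = 1.6362 V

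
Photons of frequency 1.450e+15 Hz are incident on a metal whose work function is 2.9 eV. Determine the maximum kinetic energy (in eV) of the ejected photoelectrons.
3.0967 eV

Using Einstein's photoelectric equation: KE_max = hf - φ

First, calculate the photon energy:
E_photon = hf = (6.626×10⁻³⁴ J·s)(1.450e+15 Hz)
E_photon = 5.9967 eV

Then, the maximum kinetic energy:
KE_max = E_photon - φ = 5.9967 eV - 2.9 eV = 3.0967 eV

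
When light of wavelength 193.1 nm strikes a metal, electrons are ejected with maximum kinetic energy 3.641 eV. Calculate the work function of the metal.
2.78 eV

From Einstein's photoelectric equation: KE_max = hf - φ = hc/λ - φ

Rearranging for φ:
φ = hc/λ - KE_max

Calculate photon energy:
E_photon = hc/λ = 6.4207 eV

Therefore:
φ = 6.4207 - 3.641 = 2.78 eV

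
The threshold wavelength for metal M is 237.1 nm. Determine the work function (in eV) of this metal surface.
5.23 eV

At the threshold wavelength, photon energy equals work function:
φ = hc/λ₀

Calculating:
φ = (6.626×10⁻³⁴ J·s)(3×10⁸ m/s) / (237.1×10⁻⁹ m)
φ = 5.23 eV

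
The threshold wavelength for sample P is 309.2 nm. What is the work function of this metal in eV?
4.01 eV

At the threshold wavelength, photon energy equals work function:
φ = hc/λ₀

Calculating:
φ = (6.626×10⁻³⁴ J·s)(3×10⁸ m/s) / (309.2×10⁻⁹ m)
φ = 4.01 eV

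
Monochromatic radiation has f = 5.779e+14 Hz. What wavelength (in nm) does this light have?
518.76 nm

Using the wave equation: c = fλ

Solving for wavelength:
λ = c/f = (3×10⁸ m/s) / (5.779e+14 Hz)
λ = 518.76 nm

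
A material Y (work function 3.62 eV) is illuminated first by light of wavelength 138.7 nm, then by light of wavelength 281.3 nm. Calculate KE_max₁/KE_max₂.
6.7539

Using Einstein's equation: KE_max = hc/λ - φ

For λ₁ = 138.7 nm:
E₁ = hc/λ₁ = 8.9390 eV
KE₁ = E₁ - φ = 8.9390 - 3.62 = 5.3190 eV

For λ₂ = 281.3 nm:
E₂ = hc/λ₂ = 4.4075 eV
KE₂ = E₂ - φ = 4.4075 - 3.62 = 0.7875 eV

Ratio: KE₁/KE₂ = 5.3190/0.7875 = 6.7539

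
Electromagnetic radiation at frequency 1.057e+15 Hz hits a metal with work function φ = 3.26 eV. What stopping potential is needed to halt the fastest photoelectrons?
1.1114 V

The stopping potential V_s satisfies: eV_s = KE_max

First, find KE_max using Einstein's equation:
E_photon = hf = (6.626×10⁻³⁴ J·s)(1.057e+15 Hz) = 4.3714 eV
KE_max = E_photon - φ = 4.3714 - 3.26 = 1.1114 eV

Since eV_s = KE_max:
V_s = KE_max/e = 1.1114 V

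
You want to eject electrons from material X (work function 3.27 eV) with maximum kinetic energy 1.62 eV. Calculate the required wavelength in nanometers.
253.55 nm

From Einstein's equation: KE_max = hc/λ - φ

Rearranging for λ:
hc/λ = KE_max + φ
λ = hc/(KE_max + φ)

Required photon energy:
E_photon = KE_max + φ = 1.62 + 3.27 = 4.89 eV

Required wavelength:
λ = hc/E_photon = (6.626×10⁻³⁴)(3×10⁸) / (4.89 × 1.602×10⁻¹⁹)
λ = 253.55 nm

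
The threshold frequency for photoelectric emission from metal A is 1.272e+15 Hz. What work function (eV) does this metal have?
5.26 eV

At the threshold frequency, photon energy equals work function:
φ = hf₀

Calculating:
φ = (6.626×10⁻³⁴ J·s)(1.272e+15 Hz)
φ = 5.26 eV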